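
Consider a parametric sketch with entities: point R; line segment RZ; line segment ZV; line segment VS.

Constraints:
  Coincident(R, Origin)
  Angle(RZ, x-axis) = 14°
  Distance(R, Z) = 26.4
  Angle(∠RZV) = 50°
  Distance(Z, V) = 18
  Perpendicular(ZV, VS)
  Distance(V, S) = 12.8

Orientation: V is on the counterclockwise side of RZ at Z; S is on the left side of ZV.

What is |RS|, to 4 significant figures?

7.495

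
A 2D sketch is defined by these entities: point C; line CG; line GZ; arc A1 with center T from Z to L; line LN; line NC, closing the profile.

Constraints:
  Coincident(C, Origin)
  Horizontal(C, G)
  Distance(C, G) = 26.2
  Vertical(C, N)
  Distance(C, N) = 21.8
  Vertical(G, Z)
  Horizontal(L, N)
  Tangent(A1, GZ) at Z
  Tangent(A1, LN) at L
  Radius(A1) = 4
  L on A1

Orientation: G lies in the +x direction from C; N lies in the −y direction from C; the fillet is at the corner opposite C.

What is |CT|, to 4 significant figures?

28.45

C and N share the same x with |CN| = 21.8 and N on the −y side, so N = (0.000, -21.80). The virtual corner opposite C is at (26.20, -21.80). The tangent condition forces TZ to be normal to GZ and since A1 is tangent to LN there, TL ⟂ LN, with radius 4.0, so the center T sits 4.0 in from both sides at T = (22.20, -17.80). Then |CT| = |T − C| = 28.45.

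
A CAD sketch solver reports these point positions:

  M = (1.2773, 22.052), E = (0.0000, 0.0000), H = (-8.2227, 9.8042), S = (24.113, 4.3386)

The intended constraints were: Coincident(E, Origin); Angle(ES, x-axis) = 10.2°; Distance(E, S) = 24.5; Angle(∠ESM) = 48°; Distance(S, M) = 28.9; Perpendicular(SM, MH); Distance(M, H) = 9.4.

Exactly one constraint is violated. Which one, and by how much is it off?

Distance(M, H) = 9.4 — off by 6.10.

E = (0.00, 0.00) ✓; ES at 10.20° ✓; |ES| = 24.50 ✓; ∠ESM = 48.00° ✓; |SM| = 28.90 ✓; ∠(SM, MH) = 90.00° ✓; |MH| = 15.50 ✗.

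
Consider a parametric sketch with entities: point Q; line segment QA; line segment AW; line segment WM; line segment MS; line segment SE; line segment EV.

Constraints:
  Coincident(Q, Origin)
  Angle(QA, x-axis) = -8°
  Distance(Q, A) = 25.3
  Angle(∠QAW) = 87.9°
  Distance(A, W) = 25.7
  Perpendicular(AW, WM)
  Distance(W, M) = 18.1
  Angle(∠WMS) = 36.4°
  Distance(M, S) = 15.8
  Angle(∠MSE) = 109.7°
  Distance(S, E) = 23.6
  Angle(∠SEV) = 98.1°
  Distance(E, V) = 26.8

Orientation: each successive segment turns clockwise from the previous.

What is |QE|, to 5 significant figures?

48.734

Q is at the origin; QA runs at -8.0° with length 25.3, so A = (25.054, -3.5211). ∠QAW = 87.9° gives AW at -100.10° from the x-axis; with |AW| = 25.7, W = (20.547, -28.823). AW is perpendicular to WM, so WM runs at 169.90°; with |WM| = 18.1, M = (2.7273, -25.649). ∠WMS = 36.4° gives MS at 26.300° from the x-axis; with |MS| = 15.8, S = (16.892, -18.648). ∠MSE = 109.7° gives SE at -44.000° from the x-axis; with |SE| = 23.6, E = (33.868, -35.042). Then |QE| = |E − Q| = 48.734.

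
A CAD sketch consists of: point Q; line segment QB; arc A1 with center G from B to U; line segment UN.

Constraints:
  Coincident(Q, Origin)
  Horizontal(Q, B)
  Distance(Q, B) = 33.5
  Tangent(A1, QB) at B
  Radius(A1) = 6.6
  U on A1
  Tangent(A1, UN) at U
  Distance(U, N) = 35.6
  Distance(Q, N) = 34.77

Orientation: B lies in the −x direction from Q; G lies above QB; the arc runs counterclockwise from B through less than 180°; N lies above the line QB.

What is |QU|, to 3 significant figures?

28.0

Q is at the origin; Q and B share the same y with |QB| = 33.5 and B on the −x side, so B = (-33.5, 0.00). Since A1 is tangent to QB there, GB ⟂ QB, so G = B + (0, 6.6) = (-33.5, 6.60). Since GU ⟂ UN (tangency), |GN| = √(6.6² + 35.6²) = 36.2 regardless of where U sits on A1. So N lies on both circle(Q, 34.77) and circle(G, 36.2); the above-QB intersection is N = (-9.28, 33.5). U is the foot of the tangent from N: U = (-27.9, 3.15).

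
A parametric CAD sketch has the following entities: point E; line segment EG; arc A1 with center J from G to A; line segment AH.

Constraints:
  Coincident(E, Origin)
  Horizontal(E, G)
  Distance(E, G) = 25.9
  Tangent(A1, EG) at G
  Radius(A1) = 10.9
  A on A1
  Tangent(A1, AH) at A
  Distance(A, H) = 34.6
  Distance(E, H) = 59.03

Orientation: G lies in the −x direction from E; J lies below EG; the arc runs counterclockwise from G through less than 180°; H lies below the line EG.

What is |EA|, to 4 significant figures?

38.25

E is at the origin; EG is horizontal with |EG| = 25.9 and G on the −x side, so G = (-25.90, 0.000). A1 meets EG tangentially, so JG is at right angles to EG, so J = G + (0, -10.9) = (-25.90, -10.90). Since JA ⟂ AH (tangency), |JH| = √(10.9² + 34.6²) = 36.28 regardless of where A sits on A1. So H lies on both circle(E, 59.03) and circle(J, 36.28); the below-EG intersection is H = (-38.15, -45.05). A is the foot of the tangent from H: A = (-36.79, -10.47).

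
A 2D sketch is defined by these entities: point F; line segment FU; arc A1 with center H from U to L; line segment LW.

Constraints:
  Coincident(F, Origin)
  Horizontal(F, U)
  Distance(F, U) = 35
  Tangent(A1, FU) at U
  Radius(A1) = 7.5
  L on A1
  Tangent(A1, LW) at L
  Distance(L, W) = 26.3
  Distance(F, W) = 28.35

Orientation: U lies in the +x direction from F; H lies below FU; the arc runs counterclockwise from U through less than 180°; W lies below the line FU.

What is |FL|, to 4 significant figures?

29.03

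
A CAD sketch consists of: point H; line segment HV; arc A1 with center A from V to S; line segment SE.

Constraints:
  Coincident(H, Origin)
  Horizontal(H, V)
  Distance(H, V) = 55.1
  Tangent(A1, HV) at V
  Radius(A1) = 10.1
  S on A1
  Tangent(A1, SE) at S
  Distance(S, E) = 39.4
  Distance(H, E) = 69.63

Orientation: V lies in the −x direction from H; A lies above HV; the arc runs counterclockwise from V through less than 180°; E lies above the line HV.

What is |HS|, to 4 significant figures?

46.34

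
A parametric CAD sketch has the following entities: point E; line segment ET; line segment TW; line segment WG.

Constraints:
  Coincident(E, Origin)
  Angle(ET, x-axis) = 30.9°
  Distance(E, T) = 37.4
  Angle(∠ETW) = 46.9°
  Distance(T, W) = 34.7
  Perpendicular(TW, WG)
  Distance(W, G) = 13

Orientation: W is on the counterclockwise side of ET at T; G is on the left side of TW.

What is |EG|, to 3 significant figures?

17.0

E is at the origin; ET runs at 30.9° with length 37.4, so T = 37.4·(cos 30.9°, sin 30.9°) = (32.1, 19.2). ∠ETW = 46.9°, so TW runs at 30.9° + (180° − 46.9°) = 164° from the x-axis; with |TW| = 34.7, W = T + 34.7·(cos 164°, sin 164°) = (-1.26, 28.8). The perpendicularity gives WG at right angles to TW; with |WG| = 13.0 on the left of TW, G = W + 13.0·(-0.276, -0.961) = (-4.85, 16.3). Then |EG| = |G − E| = 17.0.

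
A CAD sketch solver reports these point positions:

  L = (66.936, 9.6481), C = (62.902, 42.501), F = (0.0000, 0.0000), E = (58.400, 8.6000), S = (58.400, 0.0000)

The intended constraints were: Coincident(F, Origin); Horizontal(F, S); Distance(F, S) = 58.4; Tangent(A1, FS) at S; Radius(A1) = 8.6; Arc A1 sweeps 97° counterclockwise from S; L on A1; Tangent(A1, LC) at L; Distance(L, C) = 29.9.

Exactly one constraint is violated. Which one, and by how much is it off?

Distance(L, C) = 29.9 — off by 3.20.

F = (0.00, 0.00) ✓; F.y = 0.00, S.y = 0.00 ✓; |FS| = 58.40 ✓; ∠(ES, SF) = 90.00° ✓; |ES| = 8.600 ✓; bearing(E→L) − bearing(E→S) = 97.00° ✓; |EL| = 8.600 ✓; ∠(EL, LC) = 90.00° ✓; |LC| = 33.10 ✗.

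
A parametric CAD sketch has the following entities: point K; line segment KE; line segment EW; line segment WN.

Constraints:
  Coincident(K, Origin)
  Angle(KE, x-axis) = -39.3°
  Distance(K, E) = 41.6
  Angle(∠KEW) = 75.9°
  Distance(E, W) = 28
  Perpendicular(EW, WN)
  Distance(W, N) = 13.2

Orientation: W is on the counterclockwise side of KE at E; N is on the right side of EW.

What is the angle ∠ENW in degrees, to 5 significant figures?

64.759°

∠KEW = 75.9°, so EW runs at -39.3° + (180° − 75.9°) = 64.800° from the x-axis; with |EW| = 28.0, W = E + 28.0·(cos 64.800°, sin 64.800°) = (44.114, -1.0135). The perpendicularity gives WN at right angles to EW; with |WN| = 13.2 on the right of EW, N = W + 13.2·(0.90483, -0.42578) = (56.057, -6.6338). Then cos ∠ENW = NE·NW / (|NE||NW|), giving 64.759°.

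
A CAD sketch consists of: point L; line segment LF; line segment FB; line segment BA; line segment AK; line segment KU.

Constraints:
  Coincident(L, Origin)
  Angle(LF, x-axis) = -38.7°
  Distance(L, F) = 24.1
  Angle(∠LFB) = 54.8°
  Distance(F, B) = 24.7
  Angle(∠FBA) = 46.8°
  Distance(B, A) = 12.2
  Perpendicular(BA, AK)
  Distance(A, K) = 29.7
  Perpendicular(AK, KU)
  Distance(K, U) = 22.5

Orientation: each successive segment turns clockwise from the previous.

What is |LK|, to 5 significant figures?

36.572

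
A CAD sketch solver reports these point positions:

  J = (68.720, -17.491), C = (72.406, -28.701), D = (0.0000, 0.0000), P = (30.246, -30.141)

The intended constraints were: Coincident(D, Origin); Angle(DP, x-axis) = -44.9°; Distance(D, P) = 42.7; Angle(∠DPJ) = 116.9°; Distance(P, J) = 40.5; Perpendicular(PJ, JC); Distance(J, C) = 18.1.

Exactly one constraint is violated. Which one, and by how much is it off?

Distance(J, C) = 18.1 — off by 6.30.

D = (0.00, 0.00) ✓; DP at -44.90° ✓; |DP| = 42.70 ✓; ∠DPJ = 116.9° ✓; |PJ| = 40.50 ✓; ∠(PJ, JC) = 90.00° ✓; |JC| = 11.80 ✗.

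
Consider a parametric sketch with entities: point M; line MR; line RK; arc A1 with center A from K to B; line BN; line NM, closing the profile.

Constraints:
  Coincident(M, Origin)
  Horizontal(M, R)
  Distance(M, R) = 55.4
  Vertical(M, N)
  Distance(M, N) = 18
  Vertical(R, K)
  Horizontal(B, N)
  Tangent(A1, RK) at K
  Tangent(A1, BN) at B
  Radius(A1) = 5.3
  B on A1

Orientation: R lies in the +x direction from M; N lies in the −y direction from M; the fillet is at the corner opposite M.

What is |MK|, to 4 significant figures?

56.84

M is at the origin; M and R share the same y with |MR| = 55.4 and R on the +x side, so R = (55.40, 0.000). MN is vertical with |MN| = 18.0 and N on the −y side, so N = (0.000, -18.00). The virtual corner opposite M is at (55.40, -18.00). A1 meets RK tangentially, so AK is at right angles to RK and since A1 is tangent to BN there, AB ⟂ BN, with radius 5.3, so the center A sits 5.3 in from both sides at A = (50.10, -12.70). That places the tangent points at K = (55.40, -12.70) on RK and B = (50.10, -18.00) on BN. Then |MK| = |K − M| = 56.84.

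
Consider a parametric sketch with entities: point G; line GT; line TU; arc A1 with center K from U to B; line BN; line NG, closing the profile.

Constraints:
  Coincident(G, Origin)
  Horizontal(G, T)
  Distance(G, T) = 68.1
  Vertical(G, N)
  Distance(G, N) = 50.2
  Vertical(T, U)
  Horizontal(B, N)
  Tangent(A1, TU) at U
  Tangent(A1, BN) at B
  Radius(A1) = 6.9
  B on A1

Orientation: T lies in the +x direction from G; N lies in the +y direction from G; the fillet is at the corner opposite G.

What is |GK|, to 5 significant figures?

74.969

G is at the origin; GT is horizontal with |GT| = 68.1 and T on the +x side, so T = (68.100, 0.0000). G and N share the same x with |GN| = 50.2 and N on the +y side, so N = (0.0000, 50.200). The virtual corner opposite G is at (68.100, 50.200). The tangent condition forces KU to be normal to TU and the tangent condition forces KB to be normal to BN, with radius 6.9, so the center K sits 6.9 in from both sides at K = (61.200, 43.300). Then |GK| = |K − G| = 74.969.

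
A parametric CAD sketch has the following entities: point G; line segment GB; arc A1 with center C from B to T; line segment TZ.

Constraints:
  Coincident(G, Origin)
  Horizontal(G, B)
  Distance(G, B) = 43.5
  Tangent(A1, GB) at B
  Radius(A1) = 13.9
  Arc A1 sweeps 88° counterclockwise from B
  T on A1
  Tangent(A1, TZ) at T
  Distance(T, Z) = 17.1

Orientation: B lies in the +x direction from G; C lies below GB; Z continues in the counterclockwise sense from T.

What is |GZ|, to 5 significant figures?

42.098

G is at the origin; G and B share the same y with |GB| = 43.5 and B on the +x side, so B = (43.500, 0.0000). The tangent condition forces CB to be normal to GB, so C = B + (0, -13.9) = (43.500, -13.900). On A1, B sits at bearing 90° from C; an 88° counterclockwise sweep puts T at bearing 178°, so T = C + 13.9·(cos 178°, sin 178°) = (29.608, -13.415). Since A1 is tangent to TZ there, CT ⟂ TZ, so TZ runs along (−sin 178°, cos 178°); with |TZ| = 17.1, Z = (29.012, -30.504). Then |GZ| = |Z − G| = 42.098.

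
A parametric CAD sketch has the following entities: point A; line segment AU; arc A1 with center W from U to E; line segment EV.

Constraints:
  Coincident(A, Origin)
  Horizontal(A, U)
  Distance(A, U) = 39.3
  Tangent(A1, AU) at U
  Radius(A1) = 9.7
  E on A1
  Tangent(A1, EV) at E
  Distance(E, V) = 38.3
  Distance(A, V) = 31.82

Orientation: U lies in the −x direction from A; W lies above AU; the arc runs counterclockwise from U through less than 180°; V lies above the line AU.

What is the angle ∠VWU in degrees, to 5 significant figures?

123.00°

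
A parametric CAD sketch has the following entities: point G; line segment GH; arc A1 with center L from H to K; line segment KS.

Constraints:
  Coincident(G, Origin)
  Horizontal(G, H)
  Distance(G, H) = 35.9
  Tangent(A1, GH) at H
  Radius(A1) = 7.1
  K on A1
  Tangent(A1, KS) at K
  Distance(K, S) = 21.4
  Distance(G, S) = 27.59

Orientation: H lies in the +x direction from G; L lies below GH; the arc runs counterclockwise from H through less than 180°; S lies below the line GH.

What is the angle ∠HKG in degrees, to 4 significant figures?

146.0°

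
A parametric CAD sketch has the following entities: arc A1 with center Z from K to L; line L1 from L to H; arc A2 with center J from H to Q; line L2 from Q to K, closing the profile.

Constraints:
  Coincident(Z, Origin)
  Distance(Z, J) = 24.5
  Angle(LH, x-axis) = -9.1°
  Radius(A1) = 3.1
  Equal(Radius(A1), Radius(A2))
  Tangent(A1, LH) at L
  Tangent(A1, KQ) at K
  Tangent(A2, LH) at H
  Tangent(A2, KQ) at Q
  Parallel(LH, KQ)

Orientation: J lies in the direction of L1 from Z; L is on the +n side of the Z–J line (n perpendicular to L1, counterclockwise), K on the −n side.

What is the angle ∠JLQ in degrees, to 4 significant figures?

6.990°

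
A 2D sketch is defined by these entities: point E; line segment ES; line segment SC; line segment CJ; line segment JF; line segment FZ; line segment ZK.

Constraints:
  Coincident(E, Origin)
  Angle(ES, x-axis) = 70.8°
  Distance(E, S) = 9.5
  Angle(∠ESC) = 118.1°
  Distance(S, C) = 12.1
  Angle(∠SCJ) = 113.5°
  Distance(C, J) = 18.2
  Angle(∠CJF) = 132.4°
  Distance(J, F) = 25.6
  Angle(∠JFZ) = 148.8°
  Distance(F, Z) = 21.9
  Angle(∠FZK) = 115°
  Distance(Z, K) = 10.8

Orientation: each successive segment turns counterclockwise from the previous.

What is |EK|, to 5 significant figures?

41.135

∠JFZ = 148.8° gives FZ at -82.000° from the x-axis; with |FZ| = 21.9, Z = (-29.306, -33.338). ∠FZK = 115.0° gives ZK at -17.000° from the x-axis; with |ZK| = 10.8, K = (-18.978, -36.496). Then |EK| = |K − E| = 41.135.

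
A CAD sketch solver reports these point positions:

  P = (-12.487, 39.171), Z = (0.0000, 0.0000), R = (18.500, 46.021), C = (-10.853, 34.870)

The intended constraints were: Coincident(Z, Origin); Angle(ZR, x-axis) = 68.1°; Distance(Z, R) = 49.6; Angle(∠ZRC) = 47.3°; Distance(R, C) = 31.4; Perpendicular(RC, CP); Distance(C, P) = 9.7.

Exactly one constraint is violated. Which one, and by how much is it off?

Distance(C, P) = 9.7 — off by 5.10.

Z = (0.00, 0.00) ✓; ZR at 68.10° ✓; |ZR| = 49.60 ✓; ∠ZRC = 47.30° ✓; |RC| = 31.40 ✓; ∠(RC, CP) = 90.00° ✓; |CP| = 4.601 ✗.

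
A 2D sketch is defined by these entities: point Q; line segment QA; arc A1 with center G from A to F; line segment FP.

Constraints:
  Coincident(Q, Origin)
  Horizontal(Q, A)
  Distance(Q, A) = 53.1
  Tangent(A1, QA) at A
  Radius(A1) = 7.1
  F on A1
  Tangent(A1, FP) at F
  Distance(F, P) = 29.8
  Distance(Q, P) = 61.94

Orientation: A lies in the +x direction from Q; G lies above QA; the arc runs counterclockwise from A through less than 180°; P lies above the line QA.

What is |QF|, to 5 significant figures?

60.514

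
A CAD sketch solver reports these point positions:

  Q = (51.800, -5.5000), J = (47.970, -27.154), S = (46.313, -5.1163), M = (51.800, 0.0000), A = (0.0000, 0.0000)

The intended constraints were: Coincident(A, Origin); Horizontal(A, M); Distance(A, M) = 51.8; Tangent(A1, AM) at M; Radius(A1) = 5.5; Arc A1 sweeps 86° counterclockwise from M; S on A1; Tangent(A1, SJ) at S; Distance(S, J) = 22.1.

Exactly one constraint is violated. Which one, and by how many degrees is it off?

Tangent(A1, SJ) at S — off by 8.30°.

A = (0.00, 0.00) ✓; A.y = 0.00, M.y = 0.00 ✓; |AM| = 51.80 ✓; ∠(QM, MA) = 90.00° ✓; |QM| = 5.500 ✓; bearing(Q→S) − bearing(Q→M) = 86.00° ✓; |QS| = 5.500 ✓; ∠(QS, SJ) = 81.70° ✗; |SJ| = 22.10 ✓.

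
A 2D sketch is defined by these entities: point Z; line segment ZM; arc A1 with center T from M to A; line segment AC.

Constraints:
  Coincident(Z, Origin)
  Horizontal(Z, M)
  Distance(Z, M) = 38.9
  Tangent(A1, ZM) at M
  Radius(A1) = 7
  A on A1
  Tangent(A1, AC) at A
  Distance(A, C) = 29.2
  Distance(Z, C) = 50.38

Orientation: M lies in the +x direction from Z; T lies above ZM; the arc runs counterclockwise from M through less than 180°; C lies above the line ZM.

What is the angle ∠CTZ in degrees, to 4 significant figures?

91.79°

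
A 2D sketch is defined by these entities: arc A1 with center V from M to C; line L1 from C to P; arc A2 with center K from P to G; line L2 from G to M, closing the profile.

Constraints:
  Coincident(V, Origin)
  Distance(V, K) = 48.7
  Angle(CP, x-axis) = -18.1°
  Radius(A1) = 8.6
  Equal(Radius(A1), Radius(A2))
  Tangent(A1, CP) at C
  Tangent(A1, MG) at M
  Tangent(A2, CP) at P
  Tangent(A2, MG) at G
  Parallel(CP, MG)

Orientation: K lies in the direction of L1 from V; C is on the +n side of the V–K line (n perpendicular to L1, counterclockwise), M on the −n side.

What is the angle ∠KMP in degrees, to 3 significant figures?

9.44°

The slot axis is L1's direction at -18.1°, so u = (cos -18.1°, sin -18.1°) = (0.951, -0.311) and n = (−sin -18.1°, cos -18.1°) = (0.311, 0.951). V is at the origin and K lies 48.7 along u from V, so K = 48.7·u = (46.3, -15.1). Tangency of A1 to both parallel lines with radius 8.6 puts C and M at V ± 8.6·n: C = (2.67, 8.17), M = (-2.67, -8.17). Equal radii place P and G the same way about K: P = K + 8.6·n = (49.0, -6.96), G = K − 8.6·n = (43.6, -23.3). Then cos ∠KMP = MK·MP / (|MK||MP|), giving 9.44°.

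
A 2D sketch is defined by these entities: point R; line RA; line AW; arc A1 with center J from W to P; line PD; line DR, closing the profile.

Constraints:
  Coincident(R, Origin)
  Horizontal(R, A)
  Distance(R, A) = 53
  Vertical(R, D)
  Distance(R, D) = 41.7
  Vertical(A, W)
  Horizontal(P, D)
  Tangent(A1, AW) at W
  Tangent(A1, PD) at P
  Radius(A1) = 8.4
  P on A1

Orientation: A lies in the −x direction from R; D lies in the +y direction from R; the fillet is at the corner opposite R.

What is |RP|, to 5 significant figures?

61.058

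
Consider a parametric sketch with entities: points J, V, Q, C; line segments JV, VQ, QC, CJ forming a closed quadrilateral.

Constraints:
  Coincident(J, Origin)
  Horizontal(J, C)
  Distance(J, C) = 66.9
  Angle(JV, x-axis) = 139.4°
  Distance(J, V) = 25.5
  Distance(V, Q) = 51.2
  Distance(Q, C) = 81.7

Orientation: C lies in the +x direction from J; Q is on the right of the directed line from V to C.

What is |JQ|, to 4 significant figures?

34.15

Checks: |VQ| = 51.20 ✓; |QC| = 81.70 ✓.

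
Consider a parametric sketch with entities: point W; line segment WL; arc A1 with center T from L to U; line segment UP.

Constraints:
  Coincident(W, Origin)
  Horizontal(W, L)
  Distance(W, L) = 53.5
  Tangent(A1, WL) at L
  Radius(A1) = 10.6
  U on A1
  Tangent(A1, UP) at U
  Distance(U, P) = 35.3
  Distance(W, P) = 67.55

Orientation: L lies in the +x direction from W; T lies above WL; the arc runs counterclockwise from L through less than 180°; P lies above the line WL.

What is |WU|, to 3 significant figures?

64.9

W is at the origin; W and L share the same y with |WL| = 53.5 and L on the +x side, so L = (53.5, 0.00). Since A1 is tangent to WL there, TL ⟂ WL, so T = L + (0, 10.6) = (53.5, 10.6). Since TU ⟂ UP (tangency), |TP| = √(10.6² + 35.3²) = 36.9 regardless of where U sits on A1. So P lies on both circle(W, 67.55) and circle(T, 36.9); the above-WL intersection is P = (48.4, 47.1). U is the foot of the tangent from P: U = (63.1, 15.0).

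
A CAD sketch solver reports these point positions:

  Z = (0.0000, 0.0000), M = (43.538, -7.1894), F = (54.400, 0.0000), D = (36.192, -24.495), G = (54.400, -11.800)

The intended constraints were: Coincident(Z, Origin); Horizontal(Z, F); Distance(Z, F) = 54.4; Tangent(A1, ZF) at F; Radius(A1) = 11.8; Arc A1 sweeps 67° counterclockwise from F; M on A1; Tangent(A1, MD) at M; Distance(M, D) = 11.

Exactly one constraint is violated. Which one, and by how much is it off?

Distance(M, D) = 11 — off by 7.80.

Z = (0.00, 0.00) ✓; Z.y = 0.00, F.y = 0.00 ✓; |ZF| = 54.40 ✓; ∠(GF, FZ) = 90.00° ✓; |GF| = 11.80 ✓; bearing(G→M) − bearing(G→F) = 67.00° ✓; |GM| = 11.80 ✓; ∠(GM, MD) = 90.00° ✓; |MD| = 18.80 ✗.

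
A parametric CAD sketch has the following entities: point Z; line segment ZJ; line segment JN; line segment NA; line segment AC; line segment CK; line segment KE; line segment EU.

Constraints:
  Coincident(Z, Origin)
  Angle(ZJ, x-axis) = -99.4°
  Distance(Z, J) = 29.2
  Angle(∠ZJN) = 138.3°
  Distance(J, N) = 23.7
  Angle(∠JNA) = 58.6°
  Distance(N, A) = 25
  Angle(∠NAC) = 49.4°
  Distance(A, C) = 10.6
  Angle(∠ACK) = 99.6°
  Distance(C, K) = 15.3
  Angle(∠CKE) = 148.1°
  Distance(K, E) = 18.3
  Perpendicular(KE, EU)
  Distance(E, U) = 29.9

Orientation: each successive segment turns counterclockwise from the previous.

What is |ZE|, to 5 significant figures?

62.568

Z is at the origin; ZJ runs at -99.4° with length 29.2, so J = (-4.7691, -28.808). ∠ZJN = 138.3° gives JN at -57.700° from the x-axis; with |JN| = 23.7, N = (7.8950, -48.841). ∠JNA = 58.6° gives NA at 63.700° from the x-axis; with |NA| = 25.0, A = (18.972, -26.428). ∠NAC = 49.4° gives AC at -165.70° from the x-axis; with |AC| = 10.6, C = (8.7002, -29.047). ∠ACK = 99.6° gives CK at -85.300° from the x-axis; with |CK| = 15.3, K = (9.9539, -44.295). ∠CKE = 148.1° gives KE at -53.400° from the x-axis; with |KE| = 18.3, E = (20.865, -58.987). Then |ZE| = |E − Z| = 62.568.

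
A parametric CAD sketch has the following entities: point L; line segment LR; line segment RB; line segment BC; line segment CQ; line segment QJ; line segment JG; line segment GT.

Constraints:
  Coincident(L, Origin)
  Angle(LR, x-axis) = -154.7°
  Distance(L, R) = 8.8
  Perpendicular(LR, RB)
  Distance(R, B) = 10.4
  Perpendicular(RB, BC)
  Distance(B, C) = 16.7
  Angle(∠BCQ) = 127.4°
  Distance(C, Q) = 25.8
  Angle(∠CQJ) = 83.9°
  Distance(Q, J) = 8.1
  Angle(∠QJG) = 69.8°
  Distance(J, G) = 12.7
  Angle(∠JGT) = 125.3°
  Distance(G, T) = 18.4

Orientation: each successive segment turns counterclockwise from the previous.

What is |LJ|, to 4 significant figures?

21.95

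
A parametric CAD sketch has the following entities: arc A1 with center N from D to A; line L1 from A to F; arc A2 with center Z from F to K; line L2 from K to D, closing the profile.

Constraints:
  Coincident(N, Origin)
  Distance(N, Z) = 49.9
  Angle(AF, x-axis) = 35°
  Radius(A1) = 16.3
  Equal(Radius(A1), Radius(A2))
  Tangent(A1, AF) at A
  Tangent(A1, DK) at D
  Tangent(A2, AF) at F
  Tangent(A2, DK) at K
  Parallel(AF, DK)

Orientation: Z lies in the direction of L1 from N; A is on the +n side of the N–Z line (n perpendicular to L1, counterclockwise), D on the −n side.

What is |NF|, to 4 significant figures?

52.49

The slot axis is L1's direction at 35.0°, so u = (cos 35.0°, sin 35.0°) = (0.8192, 0.5736) and n = (−sin 35.0°, cos 35.0°) = (-0.5736, 0.8192). N is at the origin and Z lies 49.9 along u from N, so Z = 49.9·u = (40.88, 28.62). Tangency of A1 to both parallel lines with radius 16.3 puts A and D at N ± 16.3·n: A = (-9.349, 13.35), D = (9.349, -13.35). Equal radii place F and K the same way about Z: F = Z + 16.3·n = (31.53, 41.97), K = Z − 16.3·n = (50.22, 15.27). Then |NF| = |F − N| = 52.49.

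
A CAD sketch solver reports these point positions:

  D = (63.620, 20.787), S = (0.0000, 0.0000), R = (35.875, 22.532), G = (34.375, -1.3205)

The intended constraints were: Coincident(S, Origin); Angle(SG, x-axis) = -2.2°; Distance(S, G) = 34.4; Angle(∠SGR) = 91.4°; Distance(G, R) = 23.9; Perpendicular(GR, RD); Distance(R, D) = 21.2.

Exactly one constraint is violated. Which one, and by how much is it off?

Distance(R, D) = 21.2 — off by 6.60.

S = (0.00, 0.00) ✓; SG at -2.200° ✓; |SG| = 34.40 ✓; ∠SGR = 91.40° ✓; |GR| = 23.90 ✓; ∠(GR, RD) = 90.00° ✓; |RD| = 27.80 ✗.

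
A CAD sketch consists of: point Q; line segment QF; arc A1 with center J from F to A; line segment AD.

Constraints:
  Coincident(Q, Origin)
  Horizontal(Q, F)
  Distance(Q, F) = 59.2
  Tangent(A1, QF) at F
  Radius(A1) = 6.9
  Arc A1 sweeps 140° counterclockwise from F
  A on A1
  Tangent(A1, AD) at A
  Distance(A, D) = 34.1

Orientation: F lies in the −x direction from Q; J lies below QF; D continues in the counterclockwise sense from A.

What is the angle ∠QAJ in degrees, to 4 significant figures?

39.16°

Q is at the origin; QF is horizontal with |QF| = 59.2 and F on the −x side, so F = (-59.20, 0.000). A1 meets QF tangentially, so JF is at right angles to QF, so J = F + (0, -6.9) = (-59.20, -6.900). On A1, F sits at bearing 90° from J; a 140° counterclockwise sweep puts A at bearing 230°, so A = J + 6.9·(cos 230°, sin 230°) = (-63.64, -12.19). Then cos ∠QAJ = AQ·AJ / (|AQ||AJ|), giving 39.16°.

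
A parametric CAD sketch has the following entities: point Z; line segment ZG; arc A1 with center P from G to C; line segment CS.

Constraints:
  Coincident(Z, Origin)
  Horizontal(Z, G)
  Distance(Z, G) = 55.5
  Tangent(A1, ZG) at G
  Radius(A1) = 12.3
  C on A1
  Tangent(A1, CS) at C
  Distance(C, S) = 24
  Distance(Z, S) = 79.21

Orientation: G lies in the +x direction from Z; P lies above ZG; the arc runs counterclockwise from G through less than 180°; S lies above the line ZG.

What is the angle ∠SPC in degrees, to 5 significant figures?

62.865°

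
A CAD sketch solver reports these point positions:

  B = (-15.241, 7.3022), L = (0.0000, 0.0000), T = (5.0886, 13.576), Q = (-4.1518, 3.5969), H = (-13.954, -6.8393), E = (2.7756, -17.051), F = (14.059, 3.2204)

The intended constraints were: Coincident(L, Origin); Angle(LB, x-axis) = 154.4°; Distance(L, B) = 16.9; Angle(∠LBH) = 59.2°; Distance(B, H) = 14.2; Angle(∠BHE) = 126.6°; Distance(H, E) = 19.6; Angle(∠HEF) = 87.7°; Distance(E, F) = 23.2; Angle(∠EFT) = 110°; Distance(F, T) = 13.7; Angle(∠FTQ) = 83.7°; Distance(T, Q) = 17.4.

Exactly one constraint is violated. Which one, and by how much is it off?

Distance(T, Q) = 17.4 — off by 3.80.

L = (0.00, 0.00) ✓; LB at 154.4° ✓; |LB| = 16.90 ✓; ∠LBH = 59.20° ✓; |BH| = 14.20 ✓; ∠BHE = 126.6° ✓; |HE| = 19.60 ✓; ∠HEF = 87.70° ✓; |EF| = 23.20 ✓; ∠EFT = 110.0° ✓; |FT| = 13.70 ✓; ∠FTQ = 83.70° ✓; |TQ| = 13.60 ✗.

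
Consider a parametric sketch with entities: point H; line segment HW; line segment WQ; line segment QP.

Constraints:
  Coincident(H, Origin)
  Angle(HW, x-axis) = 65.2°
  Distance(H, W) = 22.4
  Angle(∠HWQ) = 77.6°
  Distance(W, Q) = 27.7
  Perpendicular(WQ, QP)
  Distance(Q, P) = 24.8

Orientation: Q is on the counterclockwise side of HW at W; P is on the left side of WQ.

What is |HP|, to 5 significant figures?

23.076

∠HWQ = 77.6°, so WQ runs at 65.2° + (180° − 77.6°) = 167.60° from the x-axis; with |WQ| = 27.7, Q = W + 27.7·(cos 167.60°, sin 167.60°) = (-17.658, 26.282). WQ is perpendicular to QP; with |QP| = 24.8 on the left of WQ, P = Q + 24.8·(-0.21474, -0.97667) = (-22.984, 2.0609). Then |HP| = |P − H| = 23.076.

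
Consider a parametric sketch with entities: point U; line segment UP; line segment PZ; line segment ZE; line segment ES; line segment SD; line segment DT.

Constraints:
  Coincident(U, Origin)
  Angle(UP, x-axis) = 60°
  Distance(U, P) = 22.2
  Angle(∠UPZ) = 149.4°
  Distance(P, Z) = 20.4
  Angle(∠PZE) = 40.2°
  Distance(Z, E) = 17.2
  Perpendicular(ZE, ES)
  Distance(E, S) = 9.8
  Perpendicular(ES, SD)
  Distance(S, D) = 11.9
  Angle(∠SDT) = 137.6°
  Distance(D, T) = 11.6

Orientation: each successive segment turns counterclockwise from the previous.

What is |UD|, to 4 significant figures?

32.94

U is at the origin; UP runs at 60.0° with length 22.2, so P = (11.10, 19.23). ∠UPZ = 149.4° gives PZ at 90.60° from the x-axis; with |PZ| = 20.4, Z = (10.89, 39.62). ∠PZE = 40.2° gives ZE at -129.6° from the x-axis; with |ZE| = 17.2, E = (-0.07732, 26.37). ZE is perpendicular to ES, so ES runs at -39.60°; with |ES| = 9.8, S = (7.474, 20.13). The perpendicularity gives SD at right angles to ES, so SD runs at 50.40°; with |SD| = 11.9, D = (15.06, 29.29). Then |UD| = |D − U| = 32.94.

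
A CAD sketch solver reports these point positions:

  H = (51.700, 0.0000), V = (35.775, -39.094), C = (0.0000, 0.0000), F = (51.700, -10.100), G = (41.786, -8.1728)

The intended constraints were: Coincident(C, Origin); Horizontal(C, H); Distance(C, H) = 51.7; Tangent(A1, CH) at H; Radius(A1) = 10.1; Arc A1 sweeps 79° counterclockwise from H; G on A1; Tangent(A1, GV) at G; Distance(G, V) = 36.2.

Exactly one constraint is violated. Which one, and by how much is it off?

Distance(G, V) = 36.2 — off by 4.70.

C = (0.00, 0.00) ✓; C.y = 0.00, H.y = 0.00 ✓; |CH| = 51.70 ✓; ∠(FH, HC) = 90.00° ✓; |FH| = 10.10 ✓; bearing(F→G) − bearing(F→H) = 79.00° ✓; |FG| = 10.10 ✓; ∠(FG, GV) = 90.00° ✓; |GV| = 31.50 ✗.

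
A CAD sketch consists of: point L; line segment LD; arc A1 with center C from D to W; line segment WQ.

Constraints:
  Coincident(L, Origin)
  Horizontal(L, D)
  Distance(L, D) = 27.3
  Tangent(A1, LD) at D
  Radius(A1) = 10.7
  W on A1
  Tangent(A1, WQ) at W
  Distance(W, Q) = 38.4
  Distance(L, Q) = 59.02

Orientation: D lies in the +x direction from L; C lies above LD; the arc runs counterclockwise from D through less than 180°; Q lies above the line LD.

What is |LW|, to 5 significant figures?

39.886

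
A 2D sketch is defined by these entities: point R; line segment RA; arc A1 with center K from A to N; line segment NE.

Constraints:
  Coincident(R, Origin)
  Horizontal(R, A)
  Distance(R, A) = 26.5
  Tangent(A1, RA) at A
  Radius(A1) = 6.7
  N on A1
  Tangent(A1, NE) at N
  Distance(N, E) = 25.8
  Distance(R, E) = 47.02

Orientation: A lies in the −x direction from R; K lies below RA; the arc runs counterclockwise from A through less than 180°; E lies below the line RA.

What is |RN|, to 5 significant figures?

33.810

R is at the origin; R and A share the same y with |RA| = 26.5 and A on the −x side, so A = (-26.500, 0.0000). A1 meets RA tangentially, so KA is at right angles to RA, so K = A + (0, -6.7) = (-26.500, -6.7000). Since KN ⟂ NE (tangency), |KE| = √(6.7² + 25.8²) = 26.656 regardless of where N sits on A1. So E lies on both circle(R, 47.02) and circle(K, 26.656); the below-RA intersection is E = (-34.264, -32.200). N is the foot of the tangent from E: N = (-33.194, -6.4221).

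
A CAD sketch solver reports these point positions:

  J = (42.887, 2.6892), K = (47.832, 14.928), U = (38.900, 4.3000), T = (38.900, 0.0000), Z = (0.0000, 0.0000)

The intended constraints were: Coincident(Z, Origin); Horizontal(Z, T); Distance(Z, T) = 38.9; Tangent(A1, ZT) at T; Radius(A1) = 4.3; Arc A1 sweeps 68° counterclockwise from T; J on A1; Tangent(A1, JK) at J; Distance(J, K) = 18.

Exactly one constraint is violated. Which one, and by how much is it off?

Distance(J, K) = 18 — off by 4.80.

Z = (0.00, 0.00) ✓; Z.y = 0.00, T.y = 0.00 ✓; |ZT| = 38.90 ✓; ∠(UT, TZ) = 90.00° ✓; |UT| = 4.300 ✓; bearing(U→J) − bearing(U→T) = 68.00° ✓; |UJ| = 4.300 ✓; ∠(UJ, JK) = 90.00° ✓; |JK| = 13.20 ✗.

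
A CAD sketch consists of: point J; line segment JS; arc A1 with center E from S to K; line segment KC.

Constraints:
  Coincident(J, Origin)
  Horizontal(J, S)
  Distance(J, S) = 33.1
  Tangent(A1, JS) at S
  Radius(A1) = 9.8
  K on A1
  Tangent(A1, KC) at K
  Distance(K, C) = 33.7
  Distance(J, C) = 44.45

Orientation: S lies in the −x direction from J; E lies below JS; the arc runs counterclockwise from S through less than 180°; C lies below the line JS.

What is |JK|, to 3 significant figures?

43.5

J is at the origin; JS is horizontal with |JS| = 33.1 and S on the −x side, so S = (-33.1, 0.00). Tangency of A1 to JS means the radius ES is perpendicular to JS, so E = S + (0, -9.8) = (-33.1, -9.80). Since EK ⟂ KC (tangency), |EC| = √(9.8² + 33.7²) = 35.1 regardless of where K sits on A1. So C lies on both circle(J, 44.45) and circle(E, 35.1); the below-JS intersection is C = (-17.1, -41.0). K is the foot of the tangent from C: K = (-40.2, -16.5).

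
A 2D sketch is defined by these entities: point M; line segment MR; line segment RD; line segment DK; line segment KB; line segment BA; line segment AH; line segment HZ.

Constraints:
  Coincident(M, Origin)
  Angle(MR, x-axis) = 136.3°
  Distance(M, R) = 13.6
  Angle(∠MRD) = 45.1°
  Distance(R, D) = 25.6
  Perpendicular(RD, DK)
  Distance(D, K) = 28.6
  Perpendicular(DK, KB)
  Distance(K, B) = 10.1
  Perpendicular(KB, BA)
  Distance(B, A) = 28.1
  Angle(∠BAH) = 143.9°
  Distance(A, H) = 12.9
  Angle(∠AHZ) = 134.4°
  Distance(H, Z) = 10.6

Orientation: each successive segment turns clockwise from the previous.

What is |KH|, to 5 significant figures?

38.604

M is at the origin; MR runs at 136.3° with length 13.6, so R = (-9.8324, 9.3960). ∠MRD = 45.1° gives RD at 1.4000° from the x-axis; with |RD| = 25.6, D = (15.760, 10.021). RD is perpendicular to DK, so DK runs at -88.600°; with |DK| = 28.6, K = (16.459, -18.570). The perpendicularity gives KB at right angles to DK, so KB runs at -178.60°; with |KB| = 10.1, B = (6.3618, -18.817). KB ⟂ BA, so BA runs at 91.400°; with |BA| = 28.1, A = (5.6752, 9.2748). ∠BAH = 143.9° gives AH at 55.300° from the x-axis; with |AH| = 12.9, H = (13.019, 19.881). Then |KH| = |H − K| = 38.604.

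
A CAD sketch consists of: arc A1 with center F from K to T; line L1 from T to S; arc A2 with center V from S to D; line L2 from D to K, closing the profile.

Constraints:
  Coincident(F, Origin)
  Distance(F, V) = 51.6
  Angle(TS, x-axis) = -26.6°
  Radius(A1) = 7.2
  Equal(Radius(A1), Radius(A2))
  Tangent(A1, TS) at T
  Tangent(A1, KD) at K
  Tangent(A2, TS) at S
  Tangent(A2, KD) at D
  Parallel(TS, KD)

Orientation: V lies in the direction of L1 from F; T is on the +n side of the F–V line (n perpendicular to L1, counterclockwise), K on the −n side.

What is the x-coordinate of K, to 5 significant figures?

-3.2239

The slot axis is L1's direction at -26.6°, so u = (cos -26.6°, sin -26.6°) = (0.89415, -0.44776) and n = (−sin -26.6°, cos -26.6°) = (0.44776, 0.89415). F is at the origin and V lies 51.6 along u from F, so V = 51.6·u = (46.138, -23.104). Tangency of A1 to both parallel lines with radius 7.2 puts T and K at F ± 7.2·n: T = (3.2239, 6.4379), K = (-3.2239, -6.4379). So K.x = -3.2239.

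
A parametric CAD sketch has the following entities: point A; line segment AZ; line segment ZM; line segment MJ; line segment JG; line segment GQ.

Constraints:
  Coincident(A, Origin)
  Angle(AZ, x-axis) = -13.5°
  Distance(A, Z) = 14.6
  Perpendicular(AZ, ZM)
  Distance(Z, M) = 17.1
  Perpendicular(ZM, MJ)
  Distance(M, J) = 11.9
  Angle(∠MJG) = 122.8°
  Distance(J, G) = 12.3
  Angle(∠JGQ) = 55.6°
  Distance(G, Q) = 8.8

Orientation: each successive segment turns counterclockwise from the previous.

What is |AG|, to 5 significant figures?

7.8369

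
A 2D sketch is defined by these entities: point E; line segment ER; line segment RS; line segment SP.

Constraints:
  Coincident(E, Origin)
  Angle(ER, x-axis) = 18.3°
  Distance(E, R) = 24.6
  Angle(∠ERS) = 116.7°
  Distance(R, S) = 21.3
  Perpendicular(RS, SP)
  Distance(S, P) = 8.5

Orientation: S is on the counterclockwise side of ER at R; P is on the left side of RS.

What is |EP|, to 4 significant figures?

35.05

E is at the origin; ER runs at 18.3° with length 24.6, so R = 24.6·(cos 18.3°, sin 18.3°) = (23.36, 7.724). ∠ERS = 116.7°, so RS runs at 18.3° + (180° − 116.7°) = 81.60° from the x-axis; with |RS| = 21.3, S = R + 21.3·(cos 81.60°, sin 81.60°) = (26.47, 28.80). The perpendicularity gives SP at right angles to RS; with |SP| = 8.5 on the left of RS, P = S + 8.5·(-0.9893, 0.1461) = (18.06, 30.04). Then |EP| = |P − E| = 35.05.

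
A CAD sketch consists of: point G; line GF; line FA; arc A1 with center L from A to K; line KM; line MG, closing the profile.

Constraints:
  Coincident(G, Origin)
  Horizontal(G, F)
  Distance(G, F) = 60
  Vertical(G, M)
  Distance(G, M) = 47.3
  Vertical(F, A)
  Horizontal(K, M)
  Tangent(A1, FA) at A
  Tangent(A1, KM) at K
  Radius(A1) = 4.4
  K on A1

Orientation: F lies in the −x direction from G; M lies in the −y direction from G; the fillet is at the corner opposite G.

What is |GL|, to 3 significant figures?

70.2

G and M share the same x with |GM| = 47.3 and M on the −y side, so M = (0.00, -47.3). The virtual corner opposite G is at (-60.0, -47.3). A1 meets FA tangentially, so LA is at right angles to FA and A1 meets KM tangentially, so LK is at right angles to KM, with radius 4.4, so the center L sits 4.4 in from both sides at L = (-55.6, -42.9). Then |GL| = |L − G| = 70.2.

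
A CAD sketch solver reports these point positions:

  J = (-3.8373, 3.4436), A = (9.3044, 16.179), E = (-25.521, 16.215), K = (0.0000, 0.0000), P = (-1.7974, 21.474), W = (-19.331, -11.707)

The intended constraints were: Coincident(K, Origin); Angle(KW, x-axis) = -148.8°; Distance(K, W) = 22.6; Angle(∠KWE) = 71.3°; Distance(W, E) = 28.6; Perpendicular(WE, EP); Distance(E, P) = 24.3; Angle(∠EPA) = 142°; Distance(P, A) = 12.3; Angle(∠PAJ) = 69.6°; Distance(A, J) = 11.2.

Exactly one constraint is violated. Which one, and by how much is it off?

Distance(A, J) = 11.2 — off by 7.10.

K = (0.00, 0.00) ✓; KW at -148.8° ✓; |KW| = 22.60 ✓; ∠KWE = 71.30° ✓; |WE| = 28.60 ✓; ∠(WE, EP) = 90.00° ✓; |EP| = 24.30 ✓; ∠EPA = 142.0° ✓; |PA| = 12.30 ✓; ∠PAJ = 69.60° ✓; |AJ| = 18.30 ✗.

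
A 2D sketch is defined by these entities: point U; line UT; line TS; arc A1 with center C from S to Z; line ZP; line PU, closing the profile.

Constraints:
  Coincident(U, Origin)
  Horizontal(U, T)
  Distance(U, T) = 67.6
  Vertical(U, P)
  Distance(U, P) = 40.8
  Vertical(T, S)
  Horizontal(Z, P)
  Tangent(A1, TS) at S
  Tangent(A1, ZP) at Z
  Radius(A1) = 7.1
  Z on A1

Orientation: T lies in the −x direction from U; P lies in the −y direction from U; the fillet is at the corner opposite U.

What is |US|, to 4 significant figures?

75.53

U is at the origin; UT is horizontal with |UT| = 67.6 and T on the −x side, so T = (-67.60, 0.000). U and P share the same x with |UP| = 40.8 and P on the −y side, so P = (0.000, -40.80). The virtual corner opposite U is at (-67.60, -40.80). A1 meets TS tangentially, so CS is at right angles to TS and since A1 is tangent to ZP there, CZ ⟂ ZP, with radius 7.1, so the center C sits 7.1 in from both sides at C = (-60.50, -33.70). That places the tangent points at S = (-67.60, -33.70) on TS and Z = (-60.50, -40.80) on ZP. Then |US| = |S − U| = 75.53.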